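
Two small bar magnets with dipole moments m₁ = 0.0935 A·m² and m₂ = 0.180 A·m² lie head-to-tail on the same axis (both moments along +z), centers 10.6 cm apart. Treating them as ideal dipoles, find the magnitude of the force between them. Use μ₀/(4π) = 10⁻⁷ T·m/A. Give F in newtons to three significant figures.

F ≈ 8.00×10⁻⁵ N

On-axis B of dipole 1: B = (μ₀/4π)·2m₁/r³. Force on dipole 2: F = m₂·dB/dr.
dB/dr = −(μ₀/4π)·6m₁/r⁴, so |F| = (μ₀/4π)·6m₁m₂/r⁴.
F = 6(10⁻⁷)(0.0935)(0.180)/(0.106)⁴ = 7.999×10⁻⁵ N.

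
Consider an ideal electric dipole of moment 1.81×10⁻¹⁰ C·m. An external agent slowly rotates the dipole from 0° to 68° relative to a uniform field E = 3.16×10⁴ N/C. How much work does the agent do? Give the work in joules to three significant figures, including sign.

W ≈ 3.58×10⁻⁶ J

W_ext = ΔU = U(θ₂) − U(θ₁) = −pE cosθ₂ − (−pE cosθ₁) = pE(cosθ₁ − cosθ₂).
W = (1.81×10⁻¹⁰)(3.16×10⁴)·(cos0° − cos68°) = (5.720×10⁻⁶)·(+0.6254) = 3.577×10⁻⁶ J.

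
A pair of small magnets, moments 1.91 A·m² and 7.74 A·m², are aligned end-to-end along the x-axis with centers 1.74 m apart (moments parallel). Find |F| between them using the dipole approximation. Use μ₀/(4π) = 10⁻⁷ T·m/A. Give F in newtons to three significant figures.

F ≈ 9.68×10⁻⁷ N

On-axis B of dipole 1: B = (μ₀/4π)·2m₁/r³. Force on dipole 2: F = m₂·dB/dr.
dB/dr = −(μ₀/4π)·6m₁/r⁴, so |F| = (μ₀/4π)·6m₁m₂/r⁴.
F = 6(10⁻⁷)(1.91)(7.74)/(1.74)⁴ = 9.677×10⁻⁷ N.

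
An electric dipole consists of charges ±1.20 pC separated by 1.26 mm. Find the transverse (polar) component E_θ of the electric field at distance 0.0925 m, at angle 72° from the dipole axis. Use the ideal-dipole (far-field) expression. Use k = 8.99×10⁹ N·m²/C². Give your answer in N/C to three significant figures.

E_θ ≈ 0.0163 N/C

Dipole moment p = qd = (1.20×10⁻¹² C)(0.00126 m) = 1.512×10⁻¹⁵ C·m.
For a dipole, E_θ = (kp sinθ)/r³.
kp/r³ = (8.99×10⁹)(1.512×10⁻¹⁵)/(0.0925)³ = 0.01717 N/C.
E_θ = 0.01717·sin72° = 0.01633 N/C.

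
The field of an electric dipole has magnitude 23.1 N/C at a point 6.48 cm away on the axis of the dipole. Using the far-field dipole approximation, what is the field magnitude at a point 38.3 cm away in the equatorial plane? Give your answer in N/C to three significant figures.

E ≈ 0.0559 N/C

Dipole fields scale as 1/r³ in the far field.
The axial field is twice the equatorial field at the same r, so the geometry factor is 1/2.
E₂ = E₁ · (1/2) · (r₁/r₂)³ = 23.1 · 0.5 · (6.48/38.3)³.
(r₁/r₂)³ = (0.1692)³ = 0.004843.
E₂ ≈ 0.05594 N/C.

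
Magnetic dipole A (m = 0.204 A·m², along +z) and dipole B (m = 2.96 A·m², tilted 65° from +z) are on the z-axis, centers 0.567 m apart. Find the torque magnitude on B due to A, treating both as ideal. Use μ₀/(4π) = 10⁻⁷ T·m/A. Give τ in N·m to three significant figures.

τ ≈ 6.00×10⁻⁷ N·m

Dipole B is on the axis of dipole A, so B₁ there is axial: B₁ = (μ₀/4π)·2m₁/r³ along +z.
B₁ = 2(10⁻⁷)(0.204)/(0.567)³ = 2.238×10⁻⁷ T.
τ = m₂ B₁ sinθ.
τ = (2.96)(2.238×10⁻⁷)·sin65° = 6.005×10⁻⁷ N·m.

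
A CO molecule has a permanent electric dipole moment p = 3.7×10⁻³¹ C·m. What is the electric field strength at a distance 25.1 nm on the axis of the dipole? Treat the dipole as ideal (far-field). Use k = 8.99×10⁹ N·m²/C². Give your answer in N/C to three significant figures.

On the dipole axis E = 2kp/r³.
E = 2·(8.99×10⁹)(3.70×10⁻³¹) / (2.51×10⁻⁸)³ = 420.7 N/C.

E ≈ 421 N/C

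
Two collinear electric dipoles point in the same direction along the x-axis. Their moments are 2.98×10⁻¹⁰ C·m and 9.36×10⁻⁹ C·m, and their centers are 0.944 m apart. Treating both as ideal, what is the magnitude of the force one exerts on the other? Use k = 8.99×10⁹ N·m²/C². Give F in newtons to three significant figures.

F ≈ 1.89×10⁻⁷ N

On-axis field of dipole 1 at distance r: E = 2kp₁/r³. Force on dipole 2 is F = p₂·dE/dr (gradient along axis).
dE/dr = −6kp₁/r⁴, so |F| = 6kp₁p₂/r⁴ (attractive for aligned moments).
F = 6(8.99×10⁹)(2.98×10⁻¹⁰)(9.36×10⁻⁹)/(0.944)⁴ = 1.895×10⁻⁷ N.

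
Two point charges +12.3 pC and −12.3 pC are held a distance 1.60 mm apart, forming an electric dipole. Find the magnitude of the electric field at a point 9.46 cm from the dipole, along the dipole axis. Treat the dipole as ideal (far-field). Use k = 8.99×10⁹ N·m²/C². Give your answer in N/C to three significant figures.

Dipole moment p = qd = (1.23×10⁻¹¹ C)(0.00160 m) = 1.968×10⁻¹⁴ C·m.
On the dipole axis E = 2kp/r³.
E = 2·(8.99×10⁹)(1.968×10⁻¹⁴) / (0.0946)³ = 0.4180 N/C.

E ≈ 0.418 N/C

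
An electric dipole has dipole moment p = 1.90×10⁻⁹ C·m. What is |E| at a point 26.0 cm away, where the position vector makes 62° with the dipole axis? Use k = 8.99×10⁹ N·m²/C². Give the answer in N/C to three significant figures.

E ≈ 1250 N/C

At angle θ the dipole field magnitude is E = (kp/r³)·√(1 + 3cos²θ).
kp/r³ = (8.99×10⁹)(1.90×10⁻⁹) / (0.260)³ = 971.8 N/C.
√(1 + 3cos²62°) = √(1 + 3·0.2204) = √1.6612 ≈ 1.2889.
E ≈ 971.8 × 1.289 = 1253 N/C.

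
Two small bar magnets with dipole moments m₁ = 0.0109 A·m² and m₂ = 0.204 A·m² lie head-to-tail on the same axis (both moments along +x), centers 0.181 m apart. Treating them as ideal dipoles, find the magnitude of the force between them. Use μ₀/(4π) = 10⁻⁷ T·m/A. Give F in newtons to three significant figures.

F ≈ 1.24×10⁻⁶ N

On-axis B of dipole 1: B = (μ₀/4π)·2m₁/r³. Force on dipole 2: F = m₂·dB/dr.
dB/dr = −(μ₀/4π)·6m₁/r⁴, so |F| = (μ₀/4π)·6m₁m₂/r⁴.
F = 6(10⁻⁷)(0.0109)(0.204)/(0.181)⁴ = 1.243×10⁻⁶ N.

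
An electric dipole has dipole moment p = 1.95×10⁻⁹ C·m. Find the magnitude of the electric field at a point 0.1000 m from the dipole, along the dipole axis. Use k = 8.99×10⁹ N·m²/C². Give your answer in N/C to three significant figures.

On the dipole axis E = 2kp/r³.
E = 2·(8.99×10⁹)(1.95×10⁻⁹) / (0.100)³ = 3.506×10⁴ N/C.

E ≈ 3.51×10⁴ N/C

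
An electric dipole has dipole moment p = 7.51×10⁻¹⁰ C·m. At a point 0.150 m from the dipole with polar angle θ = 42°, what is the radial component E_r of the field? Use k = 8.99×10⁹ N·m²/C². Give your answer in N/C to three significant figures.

For a dipole, E_r = (2kp cosθ)/r³.
kp/r³ = (8.99×10⁹)(7.51×10⁻¹⁰)/(0.150)³ = 2000 N/C.
E_r = 2·2000·cos42° = 2973 N/C.

E_r ≈ 2970 N/C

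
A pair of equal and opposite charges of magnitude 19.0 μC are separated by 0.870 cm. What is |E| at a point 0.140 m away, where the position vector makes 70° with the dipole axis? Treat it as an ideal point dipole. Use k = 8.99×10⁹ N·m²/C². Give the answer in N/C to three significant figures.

Dipole moment p = qd = (1.90×10⁻⁵ C)(0.00870 m) = 1.653×10⁻⁷ C·m.
At angle θ the dipole field magnitude is E = (kp/r³)·√(1 + 3cos²θ).
kp/r³ = (8.99×10⁹)(1.653×10⁻⁷) / (0.140)³ = 5.416×10⁵ N/C.
√(1 + 3cos²70°) = √(1 + 3·0.1170) = √1.3509 ≈ 1.1623.
E ≈ 5.416×10⁵ × 1.162 = 6.295×10⁵ N/C.

E ≈ 6.29×10⁵ N/C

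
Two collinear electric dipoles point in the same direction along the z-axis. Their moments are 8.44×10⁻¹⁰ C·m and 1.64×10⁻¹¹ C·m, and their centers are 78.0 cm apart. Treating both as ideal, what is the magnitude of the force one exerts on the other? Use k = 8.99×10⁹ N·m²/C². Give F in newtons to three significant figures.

F ≈ 2.02×10⁻⁹ N

On-axis field of dipole 1 at distance r: E = 2kp₁/r³. Force on dipole 2 is F = p₂·dE/dr (gradient along axis).
dE/dr = −6kp₁/r⁴, so |F| = 6kp₁p₂/r⁴ (attractive for aligned moments).
F = 6(8.99×10⁹)(8.44×10⁻¹⁰)(1.64×10⁻¹¹)/(0.780)⁴ = 2.017×10⁻⁹ N.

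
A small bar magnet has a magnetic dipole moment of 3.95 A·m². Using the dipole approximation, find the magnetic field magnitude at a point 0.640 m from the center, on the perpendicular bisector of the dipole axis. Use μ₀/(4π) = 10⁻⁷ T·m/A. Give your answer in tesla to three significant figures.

In the equatorial plane B = (μ₀/4π)·m/r³ (half the axial value).
B = (10⁻⁷)·(3.95) / (0.640)³ = 1.507×10⁻⁶ T.

B ≈ 1.51×10⁻⁶ T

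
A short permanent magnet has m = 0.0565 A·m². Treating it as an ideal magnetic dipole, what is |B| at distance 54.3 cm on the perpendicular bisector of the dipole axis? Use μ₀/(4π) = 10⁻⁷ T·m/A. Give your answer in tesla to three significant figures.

B ≈ 3.53×10⁻⁸ T

In the equatorial plane B = (μ₀/4π)·m/r³ (half the axial value).
B = (10⁻⁷)·(0.0565) / (0.543)³ = 3.529×10⁻⁸ T.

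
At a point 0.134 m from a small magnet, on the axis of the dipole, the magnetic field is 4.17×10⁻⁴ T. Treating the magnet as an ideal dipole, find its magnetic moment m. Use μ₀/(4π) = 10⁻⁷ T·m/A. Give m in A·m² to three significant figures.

On axis B = (μ₀/4π)·2m/r³, so m = Br³·4π/(μ₀·2).
m = (4.17×10⁻⁴)·(0.134)³ / (2·10⁻⁷) = 5.017 A·m².

m ≈ 5.02 A·m²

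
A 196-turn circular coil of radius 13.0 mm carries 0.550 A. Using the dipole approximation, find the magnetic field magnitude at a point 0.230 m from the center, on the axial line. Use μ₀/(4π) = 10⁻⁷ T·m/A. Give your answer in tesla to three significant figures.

m = NIA = NIπa² = 196·(0.550)·π·(0.0130)² = 0.05723 A·m².
On axis B = (μ₀/4π)·2m/r³.
B = 2·(10⁻⁷)·(0.05723) / (0.230)³ = 9.407×10⁻⁷ T.

B ≈ 9.41×10⁻⁷ T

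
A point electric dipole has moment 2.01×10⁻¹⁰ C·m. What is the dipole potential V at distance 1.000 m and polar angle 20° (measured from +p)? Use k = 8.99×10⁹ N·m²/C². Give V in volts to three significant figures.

The dipole potential is V = kp cosθ / r².
V = (8.99×10⁹)(2.01×10⁻¹⁰)·cos20° / (1.00)² = 1.698 V.

V ≈ 1.70 V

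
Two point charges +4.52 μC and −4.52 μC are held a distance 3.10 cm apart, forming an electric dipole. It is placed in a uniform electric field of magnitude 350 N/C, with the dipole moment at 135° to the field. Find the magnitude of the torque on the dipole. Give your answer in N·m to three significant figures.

τ ≈ 3.47×10⁻⁵ N·m

Dipole moment p = qd = (4.52×10⁻⁶ C)(0.0310 m) = 1.401×10⁻⁷ C·m.
Torque on an electric dipole: τ = pE sinθ.
τ = (1.401×10⁻⁷)(350)·sin135° = 3.467×10⁻⁵ N·m.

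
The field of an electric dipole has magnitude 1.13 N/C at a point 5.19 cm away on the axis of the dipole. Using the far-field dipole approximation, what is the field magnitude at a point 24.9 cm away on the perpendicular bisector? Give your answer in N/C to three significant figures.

Dipole fields scale as 1/r³ in the far field.
The axial field is twice the equatorial field at the same r, so the geometry factor is 1/2.
E₂ = E₁ · (1/2) · (r₁/r₂)³ = 1.13 · 0.5 · (5.19/24.9)³.
(r₁/r₂)³ = (0.2084)³ = 0.009055.
E₂ ≈ 0.005116 N/C.

E ≈ 0.00512 N/C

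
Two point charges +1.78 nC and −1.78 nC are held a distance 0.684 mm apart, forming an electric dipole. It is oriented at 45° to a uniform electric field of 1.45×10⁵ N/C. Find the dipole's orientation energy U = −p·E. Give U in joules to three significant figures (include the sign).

U ≈ -1.25×10⁻⁷ J

Dipole moment p = qd = (1.78×10⁻⁹ C)(6.84×10⁻⁴ m) = 1.218×10⁻¹² C·m.
U = −p·E = −pE cosθ.
U = −(1.218×10⁻¹²)(1.45×10⁵)·cos45° = -1.249×10⁻⁷ J.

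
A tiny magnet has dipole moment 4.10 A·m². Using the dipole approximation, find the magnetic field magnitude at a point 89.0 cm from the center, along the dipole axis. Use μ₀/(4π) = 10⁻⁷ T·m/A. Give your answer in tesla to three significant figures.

B ≈ 1.16×10⁻⁶ T

On axis B = (μ₀/4π)·2m/r³.
B = 2·(10⁻⁷)·(4.10) / (0.890)³ = 1.163×10⁻⁶ T.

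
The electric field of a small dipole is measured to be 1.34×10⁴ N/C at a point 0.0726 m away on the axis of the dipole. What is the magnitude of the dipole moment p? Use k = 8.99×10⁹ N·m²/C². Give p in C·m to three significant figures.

On axis E = 2kp/r³, so p = Er³/(2k).
p = (1.34×10⁴)·(0.0726)³ / (2·8.99×10⁹) = 2.852×10⁻¹⁰ C·m.

p ≈ 2.85×10⁻¹⁰ C·m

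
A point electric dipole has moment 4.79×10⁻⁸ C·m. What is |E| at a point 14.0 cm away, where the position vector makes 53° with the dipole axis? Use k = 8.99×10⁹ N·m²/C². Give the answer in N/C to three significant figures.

E ≈ 2.27×10⁵ N/C

At angle θ the dipole field magnitude is E = (kp/r³)·√(1 + 3cos²θ).
kp/r³ = (8.99×10⁹)(4.79×10⁻⁸) / (0.140)³ = 1.569×10⁵ N/C.
√(1 + 3cos²53°) = √(1 + 3·0.3622) = √2.0865 ≈ 1.4445.
E ≈ 1.569×10⁵ × 1.444 = 2.267×10⁵ N/C.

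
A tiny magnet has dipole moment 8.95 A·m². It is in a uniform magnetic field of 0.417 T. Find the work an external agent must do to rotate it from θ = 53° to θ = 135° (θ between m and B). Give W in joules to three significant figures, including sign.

W ≈ 4.89 J

W_ext = ΔU = −mB cosθ₂ + mB cosθ₁ = mB(cosθ₁ − cosθ₂).
W = (8.95)(0.417)·(cos53° − cos135°) = (3.732)·(+1.3089) = 4.885 J.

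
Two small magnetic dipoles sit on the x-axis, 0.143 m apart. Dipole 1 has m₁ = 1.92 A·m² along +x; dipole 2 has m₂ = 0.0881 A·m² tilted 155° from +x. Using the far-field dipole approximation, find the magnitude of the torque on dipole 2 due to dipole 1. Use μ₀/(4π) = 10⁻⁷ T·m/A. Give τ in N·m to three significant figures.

Dipole B is on the axis of dipole A, so B₁ there is axial: B₁ = (μ₀/4π)·2m₁/r³ along +x.
B₁ = 2(10⁻⁷)(1.92)/(0.143)³ = 1.313×10⁻⁴ T.
τ = m₂ B₁ sinθ.
τ = (0.0881)(1.313×10⁻⁴)·sin155° = 4.889×10⁻⁶ N·m.

τ ≈ 4.89×10⁻⁶ N·m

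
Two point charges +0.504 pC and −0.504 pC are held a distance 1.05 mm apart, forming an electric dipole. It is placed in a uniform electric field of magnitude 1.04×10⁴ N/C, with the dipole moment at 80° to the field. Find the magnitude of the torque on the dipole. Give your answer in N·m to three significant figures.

Dipole moment p = qd = (5.04×10⁻¹³ C)(0.00105 m) = 5.292×10⁻¹⁶ C·m.
Torque on an electric dipole: τ = pE sinθ.
τ = (5.292×10⁻¹⁶)(1.04×10⁴)·sin80° = 5.420×10⁻¹² N·m.

τ ≈ 5.42×10⁻¹² N·m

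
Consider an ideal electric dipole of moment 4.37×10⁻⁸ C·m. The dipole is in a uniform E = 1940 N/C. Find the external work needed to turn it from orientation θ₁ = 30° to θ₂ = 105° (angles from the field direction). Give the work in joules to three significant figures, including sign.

W ≈ 9.54×10⁻⁵ J

W_ext = ΔU = U(θ₂) − U(θ₁) = −pE cosθ₂ − (−pE cosθ₁) = pE(cosθ₁ − cosθ₂).
W = (4.37×10⁻⁸)(1940)·(cos30° − cos105°) = (8.478×10⁻⁵)·(+1.1248) = 9.536×10⁻⁵ J.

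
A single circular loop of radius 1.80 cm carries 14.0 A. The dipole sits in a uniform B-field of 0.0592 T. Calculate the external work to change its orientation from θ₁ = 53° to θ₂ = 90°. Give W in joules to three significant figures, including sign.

Magnetic moment m = IA = Iπa² = (14.0)·π·(0.0180)² = 0.01425 A·m².
W_ext = ΔU = −mB cosθ₂ + mB cosθ₁ = mB(cosθ₁ − cosθ₂).
W = (0.01425)(0.0592)·(cos53° − cos90°) = (8.436×10⁻⁴)·(+0.6018) = 5.077×10⁻⁴ J.

W ≈ 5.08×10⁻⁴ J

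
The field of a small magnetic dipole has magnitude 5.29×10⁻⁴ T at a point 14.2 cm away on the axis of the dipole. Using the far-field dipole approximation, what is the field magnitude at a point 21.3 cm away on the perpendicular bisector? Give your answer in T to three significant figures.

Dipole fields scale as 1/r³ in the far field.
The axial field is twice the equatorial field at the same r, so the geometry factor is 1/2.
B₂ = B₁ · (1/2) · (r₁/r₂)³ = 5.29×10⁻⁴ · 0.5 · (14.2/21.3)³.
(r₁/r₂)³ = (0.6667)³ = 0.2963.
B₂ ≈ 7.837×10⁻⁵ T.

B ≈ 7.84×10⁻⁵ T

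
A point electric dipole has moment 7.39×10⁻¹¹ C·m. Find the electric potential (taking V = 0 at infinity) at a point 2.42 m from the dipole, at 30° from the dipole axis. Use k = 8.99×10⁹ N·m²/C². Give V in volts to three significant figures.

V ≈ 0.0982 V

The dipole potential is V = kp cosθ / r².
V = (8.99×10⁹)(7.39×10⁻¹¹)·cos30° / (2.42)² = 0.09824 V.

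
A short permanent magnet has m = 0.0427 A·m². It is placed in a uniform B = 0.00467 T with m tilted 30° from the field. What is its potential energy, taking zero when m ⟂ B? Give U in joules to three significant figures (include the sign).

U ≈ -1.73×10⁻⁴ J

U = −m·B = −mB cosθ.
U = −(0.0427)(0.00467)·cos30° = -1.727×10⁻⁴ J.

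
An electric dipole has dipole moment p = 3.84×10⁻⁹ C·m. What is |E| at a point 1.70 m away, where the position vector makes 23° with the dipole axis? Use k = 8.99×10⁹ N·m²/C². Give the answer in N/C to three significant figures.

E ≈ 13.2 N/C

At angle θ the dipole field magnitude is E = (kp/r³)·√(1 + 3cos²θ).
kp/r³ = (8.99×10⁹)(3.84×10⁻⁹) / (1.70)³ = 7.027 N/C.
√(1 + 3cos²23°) = √(1 + 3·0.8473) = √3.5420 ≈ 1.8820.
E ≈ 7.027 × 1.882 = 13.22 N/C.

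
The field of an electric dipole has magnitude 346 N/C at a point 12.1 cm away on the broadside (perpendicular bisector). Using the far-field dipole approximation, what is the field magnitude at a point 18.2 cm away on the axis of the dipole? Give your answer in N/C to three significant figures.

E ≈ 203 N/C

Dipole fields scale as 1/r³ in the far field.
The axial field is twice the equatorial field at the same r, so the geometry factor is 2/1.
E₂ = E₁ · (2/1) · (r₁/r₂)³ = 346 · 2 · (12.1/18.2)³.
(r₁/r₂)³ = (0.6648)³ = 0.2939.
E₂ ≈ 203.4 N/C.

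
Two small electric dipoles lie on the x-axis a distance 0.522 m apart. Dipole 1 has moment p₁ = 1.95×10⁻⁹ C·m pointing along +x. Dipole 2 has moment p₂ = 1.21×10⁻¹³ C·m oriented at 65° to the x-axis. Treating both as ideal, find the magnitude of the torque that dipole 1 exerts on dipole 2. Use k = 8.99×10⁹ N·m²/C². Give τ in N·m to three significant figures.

The second dipole sits on the axis of the first, so the field there is axial: E₁ = 2kp₁/r³ along +x.
E₁ = 2(8.99×10⁹)(1.95×10⁻⁹)/(0.522)³ = 246.5 N/C.
Torque on the second dipole: τ = p₂ E₁ sinθ.
τ = (1.21×10⁻¹³)(246.5)·sin65° = 2.703×10⁻¹¹ N·m.

τ ≈ 2.70×10⁻¹¹ N·m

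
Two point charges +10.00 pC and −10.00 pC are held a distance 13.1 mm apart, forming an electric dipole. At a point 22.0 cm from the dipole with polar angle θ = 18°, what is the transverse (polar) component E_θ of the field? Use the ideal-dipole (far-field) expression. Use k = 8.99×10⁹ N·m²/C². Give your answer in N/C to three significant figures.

E_θ ≈ 0.0342 N/C

Dipole moment p = qd = (1.00×10⁻¹¹ C)(0.0131 m) = 1.31×10⁻¹³ C·m.
For a dipole, E_θ = (kp sinθ)/r³.
kp/r³ = (8.99×10⁹)(1.31×10⁻¹³)/(0.220)³ = 0.1106 N/C.
E_θ = 0.1106·sin18° = 0.03418 N/C.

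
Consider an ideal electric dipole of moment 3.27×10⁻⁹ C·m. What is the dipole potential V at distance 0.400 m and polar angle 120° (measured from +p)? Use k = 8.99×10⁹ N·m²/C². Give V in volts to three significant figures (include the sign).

The dipole potential is V = kp cosθ / r².
V = (8.99×10⁹)(3.27×10⁻⁹)·cos120° / (0.400)² = -91.87 V.

V ≈ -91.9 V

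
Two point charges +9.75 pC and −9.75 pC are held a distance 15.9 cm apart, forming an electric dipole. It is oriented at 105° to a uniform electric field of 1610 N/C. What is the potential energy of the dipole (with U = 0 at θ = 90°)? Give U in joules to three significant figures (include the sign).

Dipole moment p = qd = (9.75×10⁻¹² C)(0.159 m) = 1.55×10⁻¹² C·m.
U = −p·E = −pE cosθ.
U = −(1.55×10⁻¹²)(1610)·cos105° = 6.459×10⁻¹⁰ J.

U ≈ 6.46×10⁻¹⁰ J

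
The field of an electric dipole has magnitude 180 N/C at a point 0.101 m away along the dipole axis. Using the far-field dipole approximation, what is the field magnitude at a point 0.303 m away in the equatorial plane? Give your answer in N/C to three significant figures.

Dipole fields scale as 1/r³ in the far field.
The axial field is twice the equatorial field at the same r, so the geometry factor is 1/2.
E₂ = E₁ · (1/2) · (r₁/r₂)³ = 180 · 0.5 · (0.101/0.303)³.
(r₁/r₂)³ = (0.3333)³ = 0.03704.
E₂ ≈ 3.333 N/C.

E ≈ 3.33 N/C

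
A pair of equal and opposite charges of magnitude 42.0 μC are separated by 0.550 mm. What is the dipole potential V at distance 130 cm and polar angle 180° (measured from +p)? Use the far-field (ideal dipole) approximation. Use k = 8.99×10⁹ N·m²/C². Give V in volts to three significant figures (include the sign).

Dipole moment p = qd = (4.20×10⁻⁵ C)(5.50×10⁻⁴ m) = 2.31×10⁻⁸ C·m.
The dipole potential is V = kp cosθ / r².
V = (8.99×10⁹)(2.31×10⁻⁸)·cos180° / (1.30)² = -122.9 V.

V ≈ -123 V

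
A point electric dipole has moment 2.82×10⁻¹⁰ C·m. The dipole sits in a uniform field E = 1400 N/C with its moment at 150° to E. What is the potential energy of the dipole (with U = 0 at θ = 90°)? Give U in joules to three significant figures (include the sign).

U ≈ 3.42×10⁻⁷ J

U = −p·E = −pE cosθ.
U = −(2.82×10⁻¹⁰)(1400)·cos150° = 3.419×10⁻⁷ J.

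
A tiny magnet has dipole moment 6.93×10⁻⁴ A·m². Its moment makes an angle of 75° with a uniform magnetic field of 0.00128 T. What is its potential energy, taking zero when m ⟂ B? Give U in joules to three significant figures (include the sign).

U = −m·B = −mB cosθ.
U = −(6.93×10⁻⁴)(0.00128)·cos75° = -2.296×10⁻⁷ J.

U ≈ -2.30×10⁻⁷ J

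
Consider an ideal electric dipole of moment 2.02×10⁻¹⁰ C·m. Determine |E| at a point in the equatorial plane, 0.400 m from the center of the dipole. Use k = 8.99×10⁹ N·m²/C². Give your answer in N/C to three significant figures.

On the perpendicular bisector E = kp/r³ (half the axial value at the same distance).
E = (8.99×10⁹)(2.02×10⁻¹⁰) / (0.400)³ = 28.37 N/C.

E ≈ 28.4 N/C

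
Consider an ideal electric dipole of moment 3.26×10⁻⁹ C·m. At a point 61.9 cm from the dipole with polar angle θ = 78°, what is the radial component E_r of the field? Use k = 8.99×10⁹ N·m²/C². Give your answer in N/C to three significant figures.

For a dipole, E_r = (2kp cosθ)/r³.
kp/r³ = (8.99×10⁹)(3.26×10⁻⁹)/(0.619)³ = 123.6 N/C.
E_r = 2·123.6·cos78° = 51.38 N/C.

E_r ≈ 51.4 N/C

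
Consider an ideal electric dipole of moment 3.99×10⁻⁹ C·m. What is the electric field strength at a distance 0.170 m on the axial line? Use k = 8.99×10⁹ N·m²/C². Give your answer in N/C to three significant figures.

E ≈ 1.46×10⁴ N/C

On the dipole axis E = 2kp/r³.
E = 2·(8.99×10⁹)(3.99×10⁻⁹) / (0.170)³ = 1.460×10⁴ N/C.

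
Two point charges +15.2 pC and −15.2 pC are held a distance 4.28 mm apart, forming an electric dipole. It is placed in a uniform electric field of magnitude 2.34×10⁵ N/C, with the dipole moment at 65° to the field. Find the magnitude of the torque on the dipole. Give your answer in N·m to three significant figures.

τ ≈ 1.38×10⁻⁸ N·m

Dipole moment p = qd = (1.52×10⁻¹¹ C)(0.00428 m) = 6.506×10⁻¹⁴ C·m.
Torque on an electric dipole: τ = pE sinθ.
τ = (6.506×10⁻¹⁴)(2.34×10⁵)·sin65° = 1.380×10⁻⁸ N·m.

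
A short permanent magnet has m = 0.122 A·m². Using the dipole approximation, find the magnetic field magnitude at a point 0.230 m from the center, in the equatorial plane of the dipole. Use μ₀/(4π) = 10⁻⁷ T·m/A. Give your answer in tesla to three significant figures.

In the equatorial plane B = (μ₀/4π)·m/r³ (half the axial value).
B = (10⁻⁷)·(0.122) / (0.230)³ = 1.003×10⁻⁶ T.

B ≈ 1.00×10⁻⁶ T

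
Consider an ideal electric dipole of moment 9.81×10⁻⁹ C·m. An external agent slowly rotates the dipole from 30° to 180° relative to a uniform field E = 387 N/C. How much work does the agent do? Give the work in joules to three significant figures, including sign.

W_ext = ΔU = U(θ₂) − U(θ₁) = −pE cosθ₂ − (−pE cosθ₁) = pE(cosθ₁ − cosθ₂).
W = (9.81×10⁻⁹)(387)·(cos30° − cos180°) = (3.796×10⁻⁶)·(+1.8660) = 7.084×10⁻⁶ J.

W ≈ 7.08×10⁻⁶ J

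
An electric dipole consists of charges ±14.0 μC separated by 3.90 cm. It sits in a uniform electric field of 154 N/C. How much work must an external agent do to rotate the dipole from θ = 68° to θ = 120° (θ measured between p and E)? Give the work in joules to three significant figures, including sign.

Dipole moment p = qd = (1.40×10⁻⁵ C)(0.0390 m) = 5.46×10⁻⁷ C·m.
W_ext = ΔU = U(θ₂) − U(θ₁) = −pE cosθ₂ − (−pE cosθ₁) = pE(cosθ₁ − cosθ₂).
W = (5.46×10⁻⁷)(154)·(cos68° − cos120°) = (8.408×10⁻⁵)·(+0.8746) = 7.354×10⁻⁵ J.

W ≈ 7.35×10⁻⁵ J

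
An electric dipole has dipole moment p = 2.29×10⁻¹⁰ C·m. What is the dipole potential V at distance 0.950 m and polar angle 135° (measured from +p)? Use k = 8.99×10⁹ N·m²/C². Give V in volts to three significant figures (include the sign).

The dipole potential is V = kp cosθ / r².
V = (8.99×10⁹)(2.29×10⁻¹⁰)·cos135° / (0.950)² = -1.613 V.

V ≈ -1.61 V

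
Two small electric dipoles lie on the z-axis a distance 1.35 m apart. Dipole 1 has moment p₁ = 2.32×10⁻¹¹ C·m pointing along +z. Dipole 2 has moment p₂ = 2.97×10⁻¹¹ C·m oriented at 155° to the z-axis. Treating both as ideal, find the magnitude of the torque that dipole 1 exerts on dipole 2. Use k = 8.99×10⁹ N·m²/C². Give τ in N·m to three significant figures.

τ ≈ 2.13×10⁻¹² N·m

The second dipole sits on the axis of the first, so the field there is axial: E₁ = 2kp₁/r³ along +z.
E₁ = 2(8.99×10⁹)(2.32×10⁻¹¹)/(1.35)³ = 0.1695 N/C.
Torque on the second dipole: τ = p₂ E₁ sinθ.
τ = (2.97×10⁻¹¹)(0.1695)·sin155° = 2.128×10⁻¹² N·m.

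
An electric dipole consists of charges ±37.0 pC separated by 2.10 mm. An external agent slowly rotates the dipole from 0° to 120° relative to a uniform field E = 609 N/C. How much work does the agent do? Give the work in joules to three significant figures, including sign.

Dipole moment p = qd = (3.70×10⁻¹¹ C)(0.00210 m) = 7.77×10⁻¹⁴ C·m.
W_ext = ΔU = U(θ₂) − U(θ₁) = −pE cosθ₂ − (−pE cosθ₁) = pE(cosθ₁ − cosθ₂).
W = (7.77×10⁻¹⁴)(609)·(cos0° − cos120°) = (4.732×10⁻¹¹)·(+1.5000) = 7.098×10⁻¹¹ J.

W ≈ 7.10×10⁻¹¹ J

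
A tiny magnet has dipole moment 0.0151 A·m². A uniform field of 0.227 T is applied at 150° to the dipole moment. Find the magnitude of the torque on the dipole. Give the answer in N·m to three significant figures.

Torque on a magnetic dipole: τ = mB sinθ.
τ = (0.0151)(0.227)·sin150° = 0.001714 N·m.

τ ≈ 0.00171 N·m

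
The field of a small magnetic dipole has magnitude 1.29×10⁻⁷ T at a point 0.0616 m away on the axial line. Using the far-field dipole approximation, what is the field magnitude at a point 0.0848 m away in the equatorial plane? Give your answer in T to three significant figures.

Dipole fields scale as 1/r³ in the far field.
The axial field is twice the equatorial field at the same r, so the geometry factor is 1/2.
B₂ = B₁ · (1/2) · (r₁/r₂)³ = 1.29×10⁻⁷ · 0.5 · (0.0616/0.0848)³.
(r₁/r₂)³ = (0.7264)³ = 0.3833.
B₂ ≈ 2.472×10⁻⁸ T.

B ≈ 2.47×10⁻⁸ T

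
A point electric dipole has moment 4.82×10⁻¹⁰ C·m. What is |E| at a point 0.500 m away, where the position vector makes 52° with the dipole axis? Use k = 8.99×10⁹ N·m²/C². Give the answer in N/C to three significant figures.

At angle θ the dipole field magnitude is E = (kp/r³)·√(1 + 3cos²θ).
kp/r³ = (8.99×10⁹)(4.82×10⁻¹⁰) / (0.500)³ = 34.67 N/C.
√(1 + 3cos²52°) = √(1 + 3·0.3790) = √2.1371 ≈ 1.4619.
E ≈ 34.67 × 1.462 = 50.68 N/C.

E ≈ 50.7 N/C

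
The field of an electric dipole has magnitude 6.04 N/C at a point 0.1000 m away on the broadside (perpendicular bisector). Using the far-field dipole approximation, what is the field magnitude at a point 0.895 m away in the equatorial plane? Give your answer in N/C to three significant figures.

E ≈ 0.00842 N/C

Dipole fields scale as 1/r³ in the far field; the geometry is the same at both points.
E₂ = E₁ · (r₁/r₂)³ = 6.04 · (0.1000/0.895)³.
(r₁/r₂)³ = (0.1117)³ = 0.001395.
E₂ ≈ 0.008425 N/C.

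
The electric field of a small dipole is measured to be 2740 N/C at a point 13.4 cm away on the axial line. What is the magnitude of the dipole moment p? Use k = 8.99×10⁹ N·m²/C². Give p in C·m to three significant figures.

p ≈ 3.67×10⁻¹⁰ C·m

On axis E = 2kp/r³, so p = Er³/(2k).
p = (2740)·(0.134)³ / (2·8.99×10⁹) = 3.667×10⁻¹⁰ C·m.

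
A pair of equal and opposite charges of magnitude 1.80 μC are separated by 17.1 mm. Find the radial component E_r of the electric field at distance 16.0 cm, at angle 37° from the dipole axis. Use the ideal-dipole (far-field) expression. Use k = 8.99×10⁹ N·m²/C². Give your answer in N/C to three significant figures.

E_r ≈ 1.08×10⁵ N/C

Dipole moment p = qd = (1.80×10⁻⁶ C)(0.0171 m) = 3.078×10⁻⁸ C·m.
For a dipole, E_r = (2kp cosθ)/r³.
kp/r³ = (8.99×10⁹)(3.078×10⁻⁸)/(0.160)³ = 6.756×10⁴ N/C.
E_r = 2·6.756×10⁴·cos37° = 1.079×10⁵ N/C.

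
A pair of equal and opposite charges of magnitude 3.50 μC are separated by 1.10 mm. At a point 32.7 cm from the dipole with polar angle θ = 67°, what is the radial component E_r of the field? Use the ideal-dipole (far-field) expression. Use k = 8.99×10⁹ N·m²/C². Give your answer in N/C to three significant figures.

Dipole moment p = qd = (3.50×10⁻⁶ C)(0.00110 m) = 3.85×10⁻⁹ C·m.
For a dipole, E_r = (2kp cosθ)/r³.
kp/r³ = (8.99×10⁹)(3.85×10⁻⁹)/(0.327)³ = 989.9 N/C.
E_r = 2·989.9·cos67° = 773.5 N/C.

E_r ≈ 774 N/C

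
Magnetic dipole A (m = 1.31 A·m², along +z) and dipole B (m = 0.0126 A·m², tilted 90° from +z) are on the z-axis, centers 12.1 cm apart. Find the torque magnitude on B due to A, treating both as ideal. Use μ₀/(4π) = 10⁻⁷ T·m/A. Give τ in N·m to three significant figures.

τ ≈ 1.86×10⁻⁶ N·m

Dipole B is on the axis of dipole A, so B₁ there is axial: B₁ = (μ₀/4π)·2m₁/r³ along +z.
B₁ = 2(10⁻⁷)(1.31)/(0.121)³ = 1.479×10⁻⁴ T.
τ = m₂ B₁ sinθ.
τ = (0.0126)(1.479×10⁻⁴)·sin90° = 1.863×10⁻⁶ N·m.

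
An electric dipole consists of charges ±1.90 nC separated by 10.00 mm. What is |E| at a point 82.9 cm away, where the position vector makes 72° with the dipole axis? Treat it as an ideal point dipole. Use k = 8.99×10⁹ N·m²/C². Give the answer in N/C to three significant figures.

Dipole moment p = qd = (1.90×10⁻⁹ C)(0.0100 m) = 1.90×10⁻¹¹ C·m.
At angle θ the dipole field magnitude is E = (kp/r³)·√(1 + 3cos²θ).
kp/r³ = (8.99×10⁹)(1.90×10⁻¹¹) / (0.829)³ = 0.2998 N/C.
√(1 + 3cos²72°) = √(1 + 3·0.0955) = √1.2865 ≈ 1.1342.
E ≈ 0.2998 × 1.134 = 0.3401 N/C.

E ≈ 0.340 N/C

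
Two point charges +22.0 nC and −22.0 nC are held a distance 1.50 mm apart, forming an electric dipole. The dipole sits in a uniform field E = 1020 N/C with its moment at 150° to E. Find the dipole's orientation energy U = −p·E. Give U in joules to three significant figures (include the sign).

U ≈ 2.92×10⁻⁸ J

Dipole moment p = qd = (2.20×10⁻⁸ C)(0.00150 m) = 3.30×10⁻¹¹ C·m.
U = −p·E = −pE cosθ.
U = −(3.30×10⁻¹¹)(1020)·cos150° = 2.915×10⁻⁸ J.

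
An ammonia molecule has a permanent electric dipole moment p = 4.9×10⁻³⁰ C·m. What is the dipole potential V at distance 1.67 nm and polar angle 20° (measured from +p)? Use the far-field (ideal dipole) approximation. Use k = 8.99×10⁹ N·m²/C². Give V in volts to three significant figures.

The dipole potential is V = kp cosθ / r².
V = (8.99×10⁹)(4.90×10⁻³⁰)·cos20° / (1.67×10⁻⁹)² = 0.01484 V.

V ≈ 0.0148 V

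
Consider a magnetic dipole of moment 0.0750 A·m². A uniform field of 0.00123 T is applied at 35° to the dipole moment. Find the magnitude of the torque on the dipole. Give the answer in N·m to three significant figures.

Torque on a magnetic dipole: τ = mB sinθ.
τ = (0.0750)(0.00123)·sin35° = 5.291×10⁻⁵ N·m.

τ ≈ 5.29×10⁻⁵ N·m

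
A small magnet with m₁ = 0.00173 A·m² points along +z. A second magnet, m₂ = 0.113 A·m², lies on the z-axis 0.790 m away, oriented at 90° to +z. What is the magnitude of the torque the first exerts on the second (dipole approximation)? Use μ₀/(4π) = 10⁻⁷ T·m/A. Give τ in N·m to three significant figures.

τ ≈ 7.93×10⁻¹¹ N·m

Dipole B is on the axis of dipole A, so B₁ there is axial: B₁ = (μ₀/4π)·2m₁/r³ along +z.
B₁ = 2(10⁻⁷)(0.00173)/(0.790)³ = 7.018×10⁻¹⁰ T.
τ = m₂ B₁ sinθ.
τ = (0.113)(7.018×10⁻¹⁰)·sin90° = 7.930×10⁻¹¹ N·m.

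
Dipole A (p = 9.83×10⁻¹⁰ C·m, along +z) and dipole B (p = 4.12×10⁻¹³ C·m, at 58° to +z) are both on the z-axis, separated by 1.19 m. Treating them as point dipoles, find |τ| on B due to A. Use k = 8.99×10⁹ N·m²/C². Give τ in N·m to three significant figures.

τ ≈ 3.66×10⁻¹² N·m

The second dipole sits on the axis of the first, so the field there is axial: E₁ = 2kp₁/r³ along +z.
E₁ = 2(8.99×10⁹)(9.83×10⁻¹⁰)/(1.19)³ = 10.49 N/C.
Torque on the second dipole: τ = p₂ E₁ sinθ.
τ = (4.12×10⁻¹³)(10.49)·sin58° = 3.665×10⁻¹² N·m.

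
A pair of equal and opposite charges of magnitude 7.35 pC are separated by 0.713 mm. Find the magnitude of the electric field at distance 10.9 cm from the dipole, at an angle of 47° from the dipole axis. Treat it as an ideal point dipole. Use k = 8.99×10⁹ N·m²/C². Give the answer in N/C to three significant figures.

E ≈ 0.0563 N/C

Dipole moment p = qd = (7.35×10⁻¹² C)(7.13×10⁻⁴ m) = 5.241×10⁻¹⁵ C·m.
At angle θ the dipole field magnitude is E = (kp/r³)·√(1 + 3cos²θ).
kp/r³ = (8.99×10⁹)(5.241×10⁻¹⁵) / (0.109)³ = 0.03638 N/C.
√(1 + 3cos²47°) = √(1 + 3·0.4651) = √2.3954 ≈ 1.5477.
E ≈ 0.03638 × 1.548 = 0.05631 N/C.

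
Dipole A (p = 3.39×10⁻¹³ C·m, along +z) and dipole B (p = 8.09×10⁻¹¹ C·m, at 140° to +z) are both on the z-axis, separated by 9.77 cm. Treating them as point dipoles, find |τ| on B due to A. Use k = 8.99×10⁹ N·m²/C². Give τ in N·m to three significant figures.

The second dipole sits on the axis of the first, so the field there is axial: E₁ = 2kp₁/r³ along +z.
E₁ = 2(8.99×10⁹)(3.39×10⁻¹³)/(0.0977)³ = 6.536 N/C.
Torque on the second dipole: τ = p₂ E₁ sinθ.
τ = (8.09×10⁻¹¹)(6.536)·sin140° = 3.399×10⁻¹⁰ N·m.

τ ≈ 3.40×10⁻¹⁰ N·m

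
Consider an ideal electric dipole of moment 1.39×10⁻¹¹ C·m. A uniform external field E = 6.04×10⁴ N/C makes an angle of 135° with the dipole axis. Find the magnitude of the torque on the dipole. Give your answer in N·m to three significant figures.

Torque on an electric dipole: τ = pE sinθ.
τ = (1.39×10⁻¹¹)(6.04×10⁴)·sin135° = 5.937×10⁻⁷ N·m.

τ ≈ 5.94×10⁻⁷ N·m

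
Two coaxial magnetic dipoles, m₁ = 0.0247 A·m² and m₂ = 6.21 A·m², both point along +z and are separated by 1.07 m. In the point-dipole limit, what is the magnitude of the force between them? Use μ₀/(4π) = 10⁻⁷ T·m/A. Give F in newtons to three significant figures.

F ≈ 7.02×10⁻⁸ N

On-axis B of dipole 1: B = (μ₀/4π)·2m₁/r³. Force on dipole 2: F = m₂·dB/dr.
dB/dr = −(μ₀/4π)·6m₁/r⁴, so |F| = (μ₀/4π)·6m₁m₂/r⁴.
F = 6(10⁻⁷)(0.0247)(6.21)/(1.07)⁴ = 7.021×10⁻⁸ N.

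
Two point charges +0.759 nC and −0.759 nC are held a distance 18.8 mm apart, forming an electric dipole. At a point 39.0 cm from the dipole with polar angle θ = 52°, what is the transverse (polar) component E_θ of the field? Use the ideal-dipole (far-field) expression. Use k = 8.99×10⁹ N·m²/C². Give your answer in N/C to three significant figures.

Dipole moment p = qd = (7.59×10⁻¹⁰ C)(0.0188 m) = 1.427×10⁻¹¹ C·m.
For a dipole, E_θ = (kp sinθ)/r³.
kp/r³ = (8.99×10⁹)(1.427×10⁻¹¹)/(0.390)³ = 2.163 N/C.
E_θ = 2.163·sin52° = 1.704 N/C.

E_θ ≈ 1.70 N/C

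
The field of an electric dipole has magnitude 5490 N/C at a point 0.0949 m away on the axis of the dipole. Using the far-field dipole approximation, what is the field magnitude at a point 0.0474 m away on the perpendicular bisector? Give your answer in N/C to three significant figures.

Dipole fields scale as 1/r³ in the far field.
The axial field is twice the equatorial field at the same r, so the geometry factor is 1/2.
E₂ = E₁ · (1/2) · (r₁/r₂)³ = 5490 · 0.5 · (0.0949/0.0474)³.
(r₁/r₂)³ = (2.002)³ = 8.025.
E₂ ≈ 2.203×10⁴ N/C.

E ≈ 2.20×10⁴ N/C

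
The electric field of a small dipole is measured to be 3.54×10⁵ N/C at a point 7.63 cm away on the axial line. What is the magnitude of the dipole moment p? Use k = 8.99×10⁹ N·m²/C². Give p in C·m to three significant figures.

p ≈ 8.75×10⁻⁹ C·m

On axis E = 2kp/r³, so p = Er³/(2k).
p = (3.54×10⁵)·(0.0763)³ / (2·8.99×10⁹) = 8.746×10⁻⁹ C·m.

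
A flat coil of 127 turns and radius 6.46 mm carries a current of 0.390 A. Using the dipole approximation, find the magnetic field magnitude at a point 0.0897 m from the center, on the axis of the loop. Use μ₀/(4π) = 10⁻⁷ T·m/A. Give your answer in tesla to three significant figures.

B ≈ 1.80×10⁻⁶ T

m = NIA = NIπa² = 127·(0.390)·π·(0.00646)² = 0.006494 A·m².
On axis B = (μ₀/4π)·2m/r³.
B = 2·(10⁻⁷)·(0.006494) / (0.0897)³ = 1.800×10⁻⁶ T.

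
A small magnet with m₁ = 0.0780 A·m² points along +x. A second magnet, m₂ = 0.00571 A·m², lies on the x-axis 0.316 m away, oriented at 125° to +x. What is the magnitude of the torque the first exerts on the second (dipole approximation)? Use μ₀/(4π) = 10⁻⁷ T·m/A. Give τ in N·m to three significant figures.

Dipole B is on the axis of dipole A, so B₁ there is axial: B₁ = (μ₀/4π)·2m₁/r³ along +x.
B₁ = 2(10⁻⁷)(0.0780)/(0.316)³ = 4.944×10⁻⁷ T.
τ = m₂ B₁ sinθ.
τ = (0.00571)(4.944×10⁻⁷)·sin125° = 2.312×10⁻⁹ N·m.

τ ≈ 2.31×10⁻⁹ N·m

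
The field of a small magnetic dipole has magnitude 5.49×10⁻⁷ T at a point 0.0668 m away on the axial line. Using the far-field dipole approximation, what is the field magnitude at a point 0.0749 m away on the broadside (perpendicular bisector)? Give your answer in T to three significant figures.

B ≈ 1.95×10⁻⁷ T

Dipole fields scale as 1/r³ in the far field.
The axial field is twice the equatorial field at the same r, so the geometry factor is 1/2.
B₂ = B₁ · (1/2) · (r₁/r₂)³ = 5.49×10⁻⁷ · 0.5 · (0.0668/0.0749)³.
(r₁/r₂)³ = (0.8919)³ = 0.7094.
B₂ ≈ 1.947×10⁻⁷ T.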